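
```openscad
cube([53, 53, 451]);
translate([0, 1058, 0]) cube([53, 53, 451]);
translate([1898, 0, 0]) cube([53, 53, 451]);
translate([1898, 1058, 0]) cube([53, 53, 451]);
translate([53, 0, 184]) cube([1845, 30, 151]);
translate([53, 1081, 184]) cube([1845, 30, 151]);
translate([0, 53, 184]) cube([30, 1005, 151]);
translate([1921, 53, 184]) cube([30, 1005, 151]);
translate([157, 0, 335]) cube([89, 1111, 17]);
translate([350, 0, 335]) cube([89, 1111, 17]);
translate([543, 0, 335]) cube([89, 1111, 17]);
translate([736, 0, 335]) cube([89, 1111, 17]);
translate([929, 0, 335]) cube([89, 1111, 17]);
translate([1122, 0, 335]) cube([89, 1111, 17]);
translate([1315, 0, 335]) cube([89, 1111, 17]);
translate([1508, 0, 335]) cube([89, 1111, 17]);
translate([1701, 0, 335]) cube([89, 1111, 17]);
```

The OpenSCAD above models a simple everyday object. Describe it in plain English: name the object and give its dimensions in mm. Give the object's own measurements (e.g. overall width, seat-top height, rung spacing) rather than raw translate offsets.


A bed frame 1951 mm long (x) by 1111 mm wide (y). Four 53×53 mm corner posts, 451 mm tall, at the corners of the footprint. Four rails of 30 mm thickness and 151 mm height run between adjacent posts with their undersides at z = 184 mm, their outer faces flush with the outside of the frame (the two x-running rails run between the posts' inner faces; the two y-running rails run between the posts' inner faces). 9 slats, each 89 mm wide (x) and 17 mm thick, lie across the top of the two x-running rails, running the full 1111 mm width of the frame in y; along x they sit between the end posts with a 104 mm gap after the −x posts and between neighbouring slats, leaving 108 mm before the +x posts.


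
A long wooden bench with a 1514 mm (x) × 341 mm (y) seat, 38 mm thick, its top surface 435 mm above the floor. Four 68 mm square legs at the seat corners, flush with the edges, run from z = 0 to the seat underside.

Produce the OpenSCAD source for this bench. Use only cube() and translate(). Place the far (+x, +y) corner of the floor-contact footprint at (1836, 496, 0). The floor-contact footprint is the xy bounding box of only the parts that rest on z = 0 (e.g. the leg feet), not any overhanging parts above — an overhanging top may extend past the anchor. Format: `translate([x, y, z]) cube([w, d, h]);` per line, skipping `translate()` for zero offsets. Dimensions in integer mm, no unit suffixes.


// leg_h = 435 − 38 = 397
translate([322, 155, 397]) cube([1514, 341, 38]);
translate([322, 155, 0]) cube([68, 68, 397]);
translate([322, 428, 0]) cube([68, 68, 397]);
translate([1768, 155, 0]) cube([68, 68, 397]);
translate([1768, 428, 0]) cube([68, 68, 397]);


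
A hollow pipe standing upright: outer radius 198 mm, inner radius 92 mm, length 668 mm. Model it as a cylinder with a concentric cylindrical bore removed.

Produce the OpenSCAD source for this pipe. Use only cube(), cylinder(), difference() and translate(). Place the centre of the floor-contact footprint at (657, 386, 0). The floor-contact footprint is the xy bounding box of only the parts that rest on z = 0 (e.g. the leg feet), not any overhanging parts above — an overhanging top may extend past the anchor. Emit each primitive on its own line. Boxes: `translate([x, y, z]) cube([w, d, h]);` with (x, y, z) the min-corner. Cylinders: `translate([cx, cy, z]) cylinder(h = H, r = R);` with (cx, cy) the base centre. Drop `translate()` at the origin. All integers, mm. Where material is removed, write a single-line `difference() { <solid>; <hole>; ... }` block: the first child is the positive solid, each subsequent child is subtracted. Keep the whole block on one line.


difference() { translate([657, 386, 0]) cylinder(h = 668, r = 198); translate([657, 386, 0]) cylinder(h = 668, r = 92); }


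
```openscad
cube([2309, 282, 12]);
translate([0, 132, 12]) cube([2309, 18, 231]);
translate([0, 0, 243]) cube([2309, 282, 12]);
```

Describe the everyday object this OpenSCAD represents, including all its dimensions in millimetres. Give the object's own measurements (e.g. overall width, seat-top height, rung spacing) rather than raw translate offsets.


An I-beam lying along x, 2309 mm long. Overall section height 255 mm. Two flanges 282 mm wide (y) and 12 mm thick, one on the floor and one at the top; a web 18 mm thick runs between them, centred on the flange width.


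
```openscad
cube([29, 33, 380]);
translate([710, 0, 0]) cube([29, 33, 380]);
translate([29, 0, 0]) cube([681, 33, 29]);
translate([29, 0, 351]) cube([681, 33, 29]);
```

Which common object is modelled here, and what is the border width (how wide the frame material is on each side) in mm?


A picture frame. The border width is 29 mm.

Four thin pieces enclosing a rectangular opening — a picture frame. The two full-height stiles are 380 mm tall; the top rail sits at z = 351 and is 29 mm tall, so the border above the opening is 380 − 351 = 29 mm, matching the stile x-width.


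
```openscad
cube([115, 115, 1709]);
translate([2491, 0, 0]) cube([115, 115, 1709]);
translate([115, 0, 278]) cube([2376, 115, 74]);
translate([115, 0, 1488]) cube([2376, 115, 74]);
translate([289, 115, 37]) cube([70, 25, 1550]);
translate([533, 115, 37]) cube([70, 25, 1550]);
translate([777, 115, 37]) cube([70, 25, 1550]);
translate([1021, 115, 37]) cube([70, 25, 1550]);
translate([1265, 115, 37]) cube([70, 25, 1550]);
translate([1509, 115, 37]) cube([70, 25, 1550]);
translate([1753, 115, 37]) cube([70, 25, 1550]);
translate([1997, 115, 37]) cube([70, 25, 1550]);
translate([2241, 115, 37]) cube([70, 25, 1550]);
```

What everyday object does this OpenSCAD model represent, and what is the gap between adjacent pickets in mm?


A fence section. The picket gap is 174 mm.

Two posts, two rails, 9 pickets — a fence section. Span 2376 mm holds 9 pickets of 70 mm with 10 equal gaps: ⌊(2376 − 9·70) / 10⌋ = 174 mm.


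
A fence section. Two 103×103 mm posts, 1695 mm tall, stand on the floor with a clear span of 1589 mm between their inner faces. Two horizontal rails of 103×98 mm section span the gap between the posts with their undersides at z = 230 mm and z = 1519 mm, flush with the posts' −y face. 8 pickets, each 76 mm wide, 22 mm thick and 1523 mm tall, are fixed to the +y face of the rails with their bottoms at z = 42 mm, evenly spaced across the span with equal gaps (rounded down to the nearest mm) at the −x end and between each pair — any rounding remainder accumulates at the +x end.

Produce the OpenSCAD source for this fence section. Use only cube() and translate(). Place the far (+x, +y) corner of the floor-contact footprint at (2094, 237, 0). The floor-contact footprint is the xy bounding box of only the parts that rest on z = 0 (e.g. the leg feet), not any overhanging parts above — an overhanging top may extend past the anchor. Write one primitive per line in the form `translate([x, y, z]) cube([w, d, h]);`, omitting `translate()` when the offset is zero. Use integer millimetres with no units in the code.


translate([299, 134, 0]) cube([103, 103, 1695]);
translate([1991, 134, 0]) cube([103, 103, 1695]);
translate([402, 134, 230]) cube([1589, 103, 98]);
translate([402, 134, 1519]) cube([1589, 103, 98]);
translate([511, 237, 42]) cube([76, 22, 1523]);
translate([696, 237, 42]) cube([76, 22, 1523]);
translate([881, 237, 42]) cube([76, 22, 1523]);
translate([1066, 237, 42]) cube([76, 22, 1523]);
translate([1251, 237, 42]) cube([76, 22, 1523]);
translate([1436, 237, 42]) cube([76, 22, 1523]);
translate([1621, 237, 42]) cube([76, 22, 1523]);
translate([1806, 237, 42]) cube([76, 22, 1523]);


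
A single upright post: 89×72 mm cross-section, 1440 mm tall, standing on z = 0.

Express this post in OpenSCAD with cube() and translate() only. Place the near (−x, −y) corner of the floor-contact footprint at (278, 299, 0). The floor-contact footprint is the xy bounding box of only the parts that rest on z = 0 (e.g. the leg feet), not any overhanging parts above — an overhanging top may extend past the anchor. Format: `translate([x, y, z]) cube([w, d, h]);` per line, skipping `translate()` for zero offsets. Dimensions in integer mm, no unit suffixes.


translate([278, 299, 0]) cube([89, 72, 1440]);


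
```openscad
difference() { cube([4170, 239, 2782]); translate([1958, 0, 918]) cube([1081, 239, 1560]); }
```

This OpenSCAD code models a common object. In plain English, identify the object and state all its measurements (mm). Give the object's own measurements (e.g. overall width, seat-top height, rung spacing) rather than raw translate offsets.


A wall 4170 mm long (x), 239 mm thick (y), 2782 mm tall, with a rectangular window opening cut through it. The opening is 1081 mm wide and 1560 mm tall; its sill is at z = 918 mm and its near (−x) edge is 1958 mm from the wall's −x end. The opening passes through the full wall thickness.


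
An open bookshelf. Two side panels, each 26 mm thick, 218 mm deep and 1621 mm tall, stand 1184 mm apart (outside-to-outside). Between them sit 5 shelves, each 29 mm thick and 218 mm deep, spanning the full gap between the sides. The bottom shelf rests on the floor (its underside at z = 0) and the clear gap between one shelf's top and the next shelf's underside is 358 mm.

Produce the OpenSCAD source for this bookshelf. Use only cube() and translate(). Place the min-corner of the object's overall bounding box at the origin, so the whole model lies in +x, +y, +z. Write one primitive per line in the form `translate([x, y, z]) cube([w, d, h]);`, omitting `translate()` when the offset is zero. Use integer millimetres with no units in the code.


cube([26, 218, 1621]);
translate([1158, 0, 0]) cube([26, 218, 1621]);
translate([26, 0, 0]) cube([1132, 218, 29]);
translate([26, 0, 387]) cube([1132, 218, 29]);
translate([26, 0, 774]) cube([1132, 218, 29]);
translate([26, 0, 1161]) cube([1132, 218, 29]);
translate([26, 0, 1548]) cube([1132, 218, 29]);


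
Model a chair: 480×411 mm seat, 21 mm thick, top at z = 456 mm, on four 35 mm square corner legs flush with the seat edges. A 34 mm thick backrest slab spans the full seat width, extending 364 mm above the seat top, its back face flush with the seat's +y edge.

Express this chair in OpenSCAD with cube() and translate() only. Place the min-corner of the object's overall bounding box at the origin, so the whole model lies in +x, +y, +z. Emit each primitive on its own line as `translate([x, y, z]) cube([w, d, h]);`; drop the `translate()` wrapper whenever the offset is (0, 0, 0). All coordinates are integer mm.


translate([0, 0, 435]) cube([480, 411, 21]);
cube([35, 35, 435]);
translate([445, 0, 0]) cube([35, 35, 435]);
translate([0, 376, 0]) cube([35, 35, 435]);
translate([445, 376, 0]) cube([35, 35, 435]);
translate([0, 377, 456]) cube([480, 34, 364]);


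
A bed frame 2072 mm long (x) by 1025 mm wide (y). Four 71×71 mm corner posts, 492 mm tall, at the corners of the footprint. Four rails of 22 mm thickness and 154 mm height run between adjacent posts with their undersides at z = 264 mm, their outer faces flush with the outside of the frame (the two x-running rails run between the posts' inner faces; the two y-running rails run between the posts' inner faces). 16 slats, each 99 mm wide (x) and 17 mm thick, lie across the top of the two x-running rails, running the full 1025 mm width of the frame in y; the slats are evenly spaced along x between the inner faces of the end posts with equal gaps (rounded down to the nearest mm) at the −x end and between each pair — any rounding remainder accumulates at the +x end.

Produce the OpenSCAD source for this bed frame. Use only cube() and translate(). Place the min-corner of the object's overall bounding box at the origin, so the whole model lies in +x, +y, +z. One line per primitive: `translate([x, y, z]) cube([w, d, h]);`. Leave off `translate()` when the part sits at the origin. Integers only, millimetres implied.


cube([71, 71, 492]);
translate([0, 954, 0]) cube([71, 71, 492]);
translate([2001, 0, 0]) cube([71, 71, 492]);
translate([2001, 954, 0]) cube([71, 71, 492]);
translate([71, 0, 264]) cube([1930, 22, 154]);
translate([71, 1003, 264]) cube([1930, 22, 154]);
translate([0, 71, 264]) cube([22, 883, 154]);
translate([2050, 71, 264]) cube([22, 883, 154]);
translate([91, 0, 418]) cube([99, 1025, 17]);
translate([210, 0, 418]) cube([99, 1025, 17]);
translate([329, 0, 418]) cube([99, 1025, 17]);
translate([448, 0, 418]) cube([99, 1025, 17]);
translate([567, 0, 418]) cube([99, 1025, 17]);
translate([686, 0, 418]) cube([99, 1025, 17]);
translate([805, 0, 418]) cube([99, 1025, 17]);
translate([924, 0, 418]) cube([99, 1025, 17]);
translate([1043, 0, 418]) cube([99, 1025, 17]);
translate([1162, 0, 418]) cube([99, 1025, 17]);
translate([1281, 0, 418]) cube([99, 1025, 17]);
translate([1400, 0, 418]) cube([99, 1025, 17]);
translate([1519, 0, 418]) cube([99, 1025, 17]);
translate([1638, 0, 418]) cube([99, 1025, 17]);
translate([1757, 0, 418]) cube([99, 1025, 17]);
translate([1876, 0, 418]) cube([99, 1025, 17]);


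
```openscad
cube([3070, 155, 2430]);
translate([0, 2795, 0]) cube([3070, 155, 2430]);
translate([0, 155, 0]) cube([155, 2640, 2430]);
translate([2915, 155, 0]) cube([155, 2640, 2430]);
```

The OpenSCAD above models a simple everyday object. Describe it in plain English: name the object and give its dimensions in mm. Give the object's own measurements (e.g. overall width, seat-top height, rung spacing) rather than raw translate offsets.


The wall frame of a small rectangular building: four walls, each 2430 mm tall and 155 mm thick, enclosing a footprint 3070 mm (x) by 2950 mm (y) outside-to-outside, with no floor or roof. The front and back walls (the −y and +y sides) span the full width; the two side walls fit between them.


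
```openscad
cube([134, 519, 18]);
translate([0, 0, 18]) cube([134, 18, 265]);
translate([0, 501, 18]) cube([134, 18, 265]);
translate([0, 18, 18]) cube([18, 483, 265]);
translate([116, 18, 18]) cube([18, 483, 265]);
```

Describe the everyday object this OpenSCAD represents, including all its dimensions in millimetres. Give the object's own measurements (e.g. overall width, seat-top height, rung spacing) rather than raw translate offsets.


An open-topped rectangular box: outside dimensions 134×519×283 mm, with a uniform wall and base thickness of 18 mm. The base is a full 134×519 slab on the floor; four walls sit on top of the base. The front and back walls (the −y and +y sides) span the full width; the two side walls fit between them.


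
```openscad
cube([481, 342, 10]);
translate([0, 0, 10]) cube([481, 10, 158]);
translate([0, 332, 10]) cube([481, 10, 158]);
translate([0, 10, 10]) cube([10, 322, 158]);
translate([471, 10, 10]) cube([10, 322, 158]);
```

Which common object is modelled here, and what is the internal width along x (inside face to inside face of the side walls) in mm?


An open box. The internal width is 461 mm.

A 481×342 base slab with four walls standing on it — an open box. The base is 481 mm wide and the walls are 10 mm thick, so the internal width is 481 − 2 × 10 = 461 mm.


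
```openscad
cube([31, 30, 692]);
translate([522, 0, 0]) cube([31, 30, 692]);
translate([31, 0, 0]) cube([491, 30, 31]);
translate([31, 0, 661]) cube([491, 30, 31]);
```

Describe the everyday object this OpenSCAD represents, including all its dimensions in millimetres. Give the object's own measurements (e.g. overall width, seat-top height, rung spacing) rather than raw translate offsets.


A rectangular picture frame lying in the x–z plane (depth along y). The opening is 491 mm wide (x) by 630 mm tall (z), surrounded by a border 31 mm wide on all four sides. The frame is 30 mm deep and is made of two full-height vertical stiles with two horizontal rails fitted between them.


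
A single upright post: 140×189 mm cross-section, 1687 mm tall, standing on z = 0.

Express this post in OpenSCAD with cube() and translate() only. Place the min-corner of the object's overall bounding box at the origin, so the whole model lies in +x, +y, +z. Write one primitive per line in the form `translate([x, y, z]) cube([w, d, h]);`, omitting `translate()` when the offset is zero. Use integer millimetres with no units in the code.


cube([140, 189, 1687]);


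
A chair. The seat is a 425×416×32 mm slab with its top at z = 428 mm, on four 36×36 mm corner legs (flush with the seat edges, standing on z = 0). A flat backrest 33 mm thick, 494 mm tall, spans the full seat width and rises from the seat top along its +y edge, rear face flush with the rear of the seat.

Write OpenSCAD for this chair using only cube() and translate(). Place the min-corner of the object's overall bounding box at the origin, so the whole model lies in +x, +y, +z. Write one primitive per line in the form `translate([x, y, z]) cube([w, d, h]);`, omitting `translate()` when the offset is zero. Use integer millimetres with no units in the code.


translate([0, 0, 396]) cube([425, 416, 32]);
cube([36, 36, 396]);
translate([389, 0, 0]) cube([36, 36, 396]);
translate([0, 380, 0]) cube([36, 36, 396]);
translate([389, 380, 0]) cube([36, 36, 396]);
translate([0, 383, 428]) cube([425, 33, 494]);


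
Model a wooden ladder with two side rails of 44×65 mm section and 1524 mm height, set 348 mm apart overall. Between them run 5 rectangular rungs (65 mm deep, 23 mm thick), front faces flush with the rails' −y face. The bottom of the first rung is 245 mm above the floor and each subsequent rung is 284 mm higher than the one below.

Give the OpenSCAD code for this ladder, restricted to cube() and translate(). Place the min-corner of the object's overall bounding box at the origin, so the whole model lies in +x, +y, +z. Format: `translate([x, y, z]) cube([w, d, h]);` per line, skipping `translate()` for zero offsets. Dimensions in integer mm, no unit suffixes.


cube([44, 65, 1524]);
translate([304, 0, 0]) cube([44, 65, 1524]);
translate([44, 0, 245]) cube([260, 65, 23]);
translate([44, 0, 529]) cube([260, 65, 23]);
translate([44, 0, 813]) cube([260, 65, 23]);
translate([44, 0, 1097]) cube([260, 65, 23]);
translate([44, 0, 1381]) cube([260, 65, 23]);


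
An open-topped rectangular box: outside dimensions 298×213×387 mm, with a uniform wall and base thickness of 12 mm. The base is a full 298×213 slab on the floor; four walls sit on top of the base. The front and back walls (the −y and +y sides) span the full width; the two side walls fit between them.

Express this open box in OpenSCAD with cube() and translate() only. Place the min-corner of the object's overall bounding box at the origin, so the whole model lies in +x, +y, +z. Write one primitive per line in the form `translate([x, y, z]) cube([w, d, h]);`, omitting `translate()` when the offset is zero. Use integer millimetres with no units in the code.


cube([298, 213, 12]);
translate([0, 0, 12]) cube([298, 12, 375]);
translate([0, 201, 12]) cube([298, 12, 375]);
translate([0, 12, 12]) cube([12, 189, 375]);
translate([286, 12, 12]) cube([12, 189, 375]);


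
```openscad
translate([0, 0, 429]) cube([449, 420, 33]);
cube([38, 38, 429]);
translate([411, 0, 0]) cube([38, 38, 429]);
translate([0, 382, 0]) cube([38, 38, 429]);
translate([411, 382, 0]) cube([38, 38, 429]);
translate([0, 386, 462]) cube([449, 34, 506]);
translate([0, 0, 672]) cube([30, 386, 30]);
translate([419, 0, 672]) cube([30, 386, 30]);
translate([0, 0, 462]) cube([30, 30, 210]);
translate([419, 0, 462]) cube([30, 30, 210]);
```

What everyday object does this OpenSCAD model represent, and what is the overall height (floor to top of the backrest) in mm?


A chair. The overall height is 968 mm.

A slab on four corner posts with a tall panel at the back — a chair. The seat slab sits at z = 429 with thickness 33, and the 506 mm backrest starts at the seat top, so the overall height is 429 + 33 + 506 = 968 mm.


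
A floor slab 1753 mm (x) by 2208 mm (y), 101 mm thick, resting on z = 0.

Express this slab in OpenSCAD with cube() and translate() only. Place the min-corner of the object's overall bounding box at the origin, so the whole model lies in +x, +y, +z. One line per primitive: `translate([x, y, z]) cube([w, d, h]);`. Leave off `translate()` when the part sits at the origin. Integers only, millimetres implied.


cube([1753, 2208, 101]);


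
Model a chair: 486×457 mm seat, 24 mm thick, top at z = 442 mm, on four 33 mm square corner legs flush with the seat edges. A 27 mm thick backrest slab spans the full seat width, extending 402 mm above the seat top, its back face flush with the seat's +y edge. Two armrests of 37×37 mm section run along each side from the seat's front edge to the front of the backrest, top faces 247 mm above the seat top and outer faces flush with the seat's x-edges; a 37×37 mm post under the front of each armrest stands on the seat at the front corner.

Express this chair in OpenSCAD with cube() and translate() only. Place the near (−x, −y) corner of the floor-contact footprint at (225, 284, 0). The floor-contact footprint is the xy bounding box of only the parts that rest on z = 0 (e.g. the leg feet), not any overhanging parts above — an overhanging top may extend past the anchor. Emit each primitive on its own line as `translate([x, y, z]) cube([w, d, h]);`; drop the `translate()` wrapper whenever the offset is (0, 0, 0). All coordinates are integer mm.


translate([225, 284, 418]) cube([486, 457, 24]);
translate([225, 284, 0]) cube([33, 33, 418]);
translate([678, 284, 0]) cube([33, 33, 418]);
translate([225, 708, 0]) cube([33, 33, 418]);
translate([678, 708, 0]) cube([33, 33, 418]);
translate([225, 714, 442]) cube([486, 27, 402]);
translate([225, 284, 652]) cube([37, 430, 37]);
translate([674, 284, 652]) cube([37, 430, 37]);
translate([225, 284, 442]) cube([37, 37, 210]);
translate([674, 284, 442]) cube([37, 37, 210]);


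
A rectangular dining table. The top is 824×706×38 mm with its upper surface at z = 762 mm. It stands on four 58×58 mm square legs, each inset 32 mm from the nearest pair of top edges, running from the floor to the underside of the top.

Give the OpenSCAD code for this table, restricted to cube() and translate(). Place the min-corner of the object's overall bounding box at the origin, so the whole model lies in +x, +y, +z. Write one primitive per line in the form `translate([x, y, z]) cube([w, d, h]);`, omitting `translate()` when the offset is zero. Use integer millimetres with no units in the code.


translate([0, 0, 724]) cube([824, 706, 38]);
translate([32, 32, 0]) cube([58, 58, 724]);
translate([734, 32, 0]) cube([58, 58, 724]);
translate([32, 616, 0]) cube([58, 58, 724]);
translate([734, 616, 0]) cube([58, 58, 724]);


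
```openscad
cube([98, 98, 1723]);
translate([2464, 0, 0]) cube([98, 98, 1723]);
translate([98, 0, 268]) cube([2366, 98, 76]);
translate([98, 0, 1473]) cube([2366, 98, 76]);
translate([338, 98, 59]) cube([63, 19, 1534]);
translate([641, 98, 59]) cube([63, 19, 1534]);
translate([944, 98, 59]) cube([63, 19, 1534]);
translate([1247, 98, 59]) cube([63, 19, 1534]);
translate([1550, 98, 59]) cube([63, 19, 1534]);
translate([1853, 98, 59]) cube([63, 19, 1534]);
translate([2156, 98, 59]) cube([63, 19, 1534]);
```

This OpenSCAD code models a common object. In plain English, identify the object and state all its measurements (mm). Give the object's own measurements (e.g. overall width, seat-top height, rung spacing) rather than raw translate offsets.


A fence section. Two 98×98 mm posts, 1723 mm tall, stand on the floor with a clear span of 2366 mm between their inner faces. Two horizontal rails of 98×76 mm section span the gap between the posts with their undersides at z = 268 mm and z = 1473 mm, flush with the posts' −y face. 7 pickets, each 63 mm wide, 19 mm thick and 1534 mm tall, are fixed to the +y face of the rails with their bottoms at z = 59 mm, spaced across the span with a 240 mm gap after the −x post and between neighbouring pickets, with 245 mm left before the +x post.


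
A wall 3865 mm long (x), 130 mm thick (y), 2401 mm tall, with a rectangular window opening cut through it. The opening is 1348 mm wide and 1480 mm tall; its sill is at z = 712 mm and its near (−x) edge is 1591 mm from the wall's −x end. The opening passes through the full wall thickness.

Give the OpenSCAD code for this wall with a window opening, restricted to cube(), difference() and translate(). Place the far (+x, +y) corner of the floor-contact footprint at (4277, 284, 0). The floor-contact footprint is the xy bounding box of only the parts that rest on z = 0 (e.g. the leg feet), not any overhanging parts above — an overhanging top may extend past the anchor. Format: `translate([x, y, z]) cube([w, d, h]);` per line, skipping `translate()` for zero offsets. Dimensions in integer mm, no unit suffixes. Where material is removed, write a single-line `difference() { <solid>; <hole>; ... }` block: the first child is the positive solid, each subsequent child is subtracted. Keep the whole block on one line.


difference() { translate([412, 154, 0]) cube([3865, 130, 2401]); translate([2003, 154, 712]) cube([1348, 130, 1480]); }


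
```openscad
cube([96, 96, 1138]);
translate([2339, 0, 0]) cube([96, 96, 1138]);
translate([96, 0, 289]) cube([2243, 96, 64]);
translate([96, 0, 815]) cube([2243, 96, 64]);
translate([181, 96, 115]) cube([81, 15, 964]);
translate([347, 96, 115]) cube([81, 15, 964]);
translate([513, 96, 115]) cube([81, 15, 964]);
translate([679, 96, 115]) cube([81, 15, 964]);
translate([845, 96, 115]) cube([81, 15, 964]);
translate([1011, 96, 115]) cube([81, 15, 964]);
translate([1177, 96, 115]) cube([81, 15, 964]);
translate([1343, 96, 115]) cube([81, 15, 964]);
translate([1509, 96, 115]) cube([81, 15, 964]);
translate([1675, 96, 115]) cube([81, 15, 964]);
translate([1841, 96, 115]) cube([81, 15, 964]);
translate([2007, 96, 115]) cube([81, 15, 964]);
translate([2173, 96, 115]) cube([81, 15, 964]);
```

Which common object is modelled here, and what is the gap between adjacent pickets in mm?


A fence section. The picket gap is 85 mm.

Two posts, two rails, 13 pickets — a fence section. Span 2243 mm holds 13 pickets of 81 mm with 14 equal gaps: ⌊(2243 − 13·81) / 14⌋ = 85 mm.


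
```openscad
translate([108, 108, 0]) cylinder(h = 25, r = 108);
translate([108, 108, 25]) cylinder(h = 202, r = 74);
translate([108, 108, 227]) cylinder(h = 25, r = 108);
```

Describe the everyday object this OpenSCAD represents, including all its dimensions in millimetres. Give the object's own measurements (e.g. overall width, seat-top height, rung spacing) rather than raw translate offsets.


A spool: two coaxial disc flanges of radius 108 mm and thickness 25 mm, joined by a core cylinder of radius 74 mm and height 202 mm. The lower flange rests on z = 0 and the three cylinders share a vertical axis.


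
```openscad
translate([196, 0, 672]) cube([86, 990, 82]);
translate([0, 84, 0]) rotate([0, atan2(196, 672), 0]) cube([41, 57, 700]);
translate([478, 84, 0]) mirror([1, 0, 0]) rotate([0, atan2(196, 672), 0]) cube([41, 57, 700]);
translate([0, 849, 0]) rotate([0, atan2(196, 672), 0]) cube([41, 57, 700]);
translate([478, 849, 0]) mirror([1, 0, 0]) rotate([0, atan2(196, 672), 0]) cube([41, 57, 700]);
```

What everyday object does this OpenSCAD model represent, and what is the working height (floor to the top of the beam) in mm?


A sawhorse. The overall height is 754 mm.

A beam across two mirrored pairs of raked legs — a sawhorse. The beam's underside is at z = 672 (matching the legs' vertical rise in atan2(196, 672)) and the beam is 82 mm tall, so its top is at 672 + 82 = 754 mm. The raked legs top out at the beam's underside, so that is the highest point.


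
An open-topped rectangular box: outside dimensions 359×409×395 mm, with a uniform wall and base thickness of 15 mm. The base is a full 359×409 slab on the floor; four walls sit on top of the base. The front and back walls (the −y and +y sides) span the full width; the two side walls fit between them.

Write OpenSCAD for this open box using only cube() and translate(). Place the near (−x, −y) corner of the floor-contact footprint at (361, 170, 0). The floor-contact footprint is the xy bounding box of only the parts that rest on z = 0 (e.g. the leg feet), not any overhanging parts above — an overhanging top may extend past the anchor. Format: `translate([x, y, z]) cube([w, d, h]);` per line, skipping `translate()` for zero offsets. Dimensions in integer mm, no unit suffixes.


translate([361, 170, 0]) cube([359, 409, 15]);
translate([361, 170, 15]) cube([359, 15, 380]);
translate([361, 564, 15]) cube([359, 15, 380]);
translate([361, 185, 15]) cube([15, 379, 380]);
translate([705, 185, 15]) cube([15, 379, 380]);


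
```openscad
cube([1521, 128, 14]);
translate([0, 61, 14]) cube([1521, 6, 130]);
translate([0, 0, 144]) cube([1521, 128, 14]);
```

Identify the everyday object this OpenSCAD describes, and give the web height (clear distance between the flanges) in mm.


An I-beam. The web height is 130 mm.

Two wide flanges with a thin centred web — an I-beam. Overall 158 mm minus two 14 mm flanges gives a web of 158 − 2·14 = 130 mm.


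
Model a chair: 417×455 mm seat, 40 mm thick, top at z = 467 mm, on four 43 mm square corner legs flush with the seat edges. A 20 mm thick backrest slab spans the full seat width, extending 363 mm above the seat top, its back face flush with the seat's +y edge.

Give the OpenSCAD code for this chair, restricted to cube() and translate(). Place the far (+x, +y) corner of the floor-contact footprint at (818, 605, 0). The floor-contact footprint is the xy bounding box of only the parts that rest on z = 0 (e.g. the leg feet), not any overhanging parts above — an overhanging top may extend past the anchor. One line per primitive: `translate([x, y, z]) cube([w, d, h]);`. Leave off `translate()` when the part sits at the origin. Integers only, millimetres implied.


translate([401, 150, 427]) cube([417, 455, 40]);
translate([401, 150, 0]) cube([43, 43, 427]);
translate([775, 150, 0]) cube([43, 43, 427]);
translate([401, 562, 0]) cube([43, 43, 427]);
translate([775, 562, 0]) cube([43, 43, 427]);
translate([401, 585, 467]) cube([417, 20, 363]);


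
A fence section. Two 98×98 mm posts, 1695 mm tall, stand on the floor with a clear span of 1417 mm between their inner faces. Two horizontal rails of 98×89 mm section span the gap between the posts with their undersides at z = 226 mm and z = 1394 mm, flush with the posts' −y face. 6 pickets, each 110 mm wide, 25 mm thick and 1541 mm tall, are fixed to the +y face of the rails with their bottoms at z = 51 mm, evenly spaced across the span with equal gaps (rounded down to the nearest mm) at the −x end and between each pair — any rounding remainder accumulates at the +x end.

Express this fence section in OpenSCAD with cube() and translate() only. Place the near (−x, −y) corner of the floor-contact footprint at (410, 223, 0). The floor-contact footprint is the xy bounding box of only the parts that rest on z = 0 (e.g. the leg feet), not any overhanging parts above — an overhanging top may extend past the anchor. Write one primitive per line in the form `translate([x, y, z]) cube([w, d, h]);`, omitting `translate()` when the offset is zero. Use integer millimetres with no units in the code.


translate([410, 223, 0]) cube([98, 98, 1695]);
translate([1925, 223, 0]) cube([98, 98, 1695]);
translate([508, 223, 226]) cube([1417, 98, 89]);
translate([508, 223, 1394]) cube([1417, 98, 89]);
translate([616, 321, 51]) cube([110, 25, 1541]);
translate([834, 321, 51]) cube([110, 25, 1541]);
translate([1052, 321, 51]) cube([110, 25, 1541]);
translate([1270, 321, 51]) cube([110, 25, 1541]);
translate([1488, 321, 51]) cube([110, 25, 1541]);
translate([1706, 321, 51]) cube([110, 25, 1541]);


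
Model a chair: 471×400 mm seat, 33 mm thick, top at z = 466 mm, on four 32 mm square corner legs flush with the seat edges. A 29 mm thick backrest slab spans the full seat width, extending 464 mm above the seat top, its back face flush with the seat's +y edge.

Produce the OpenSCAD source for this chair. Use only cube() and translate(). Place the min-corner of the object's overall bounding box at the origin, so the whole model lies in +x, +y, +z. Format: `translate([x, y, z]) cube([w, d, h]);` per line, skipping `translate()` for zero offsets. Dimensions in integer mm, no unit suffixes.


translate([0, 0, 433]) cube([471, 400, 33]);
cube([32, 32, 433]);
translate([439, 0, 0]) cube([32, 32, 433]);
translate([0, 368, 0]) cube([32, 32, 433]);
translate([439, 368, 0]) cube([32, 32, 433]);
translate([0, 371, 466]) cube([471, 29, 464]);


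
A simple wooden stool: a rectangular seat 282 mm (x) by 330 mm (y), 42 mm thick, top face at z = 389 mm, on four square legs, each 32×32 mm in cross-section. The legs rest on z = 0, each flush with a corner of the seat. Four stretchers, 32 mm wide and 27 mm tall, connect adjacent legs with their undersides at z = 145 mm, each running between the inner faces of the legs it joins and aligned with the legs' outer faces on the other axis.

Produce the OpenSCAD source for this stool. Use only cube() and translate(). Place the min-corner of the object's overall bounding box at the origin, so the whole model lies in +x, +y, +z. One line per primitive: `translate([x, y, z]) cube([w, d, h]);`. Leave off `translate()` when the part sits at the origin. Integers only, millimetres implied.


// leg_h = 389 - 42 = 347
// stretcher span = 282 - 2*32 = 218
translate([0, 0, 347]) cube([282, 330, 42]);
cube([32, 32, 347]);
translate([250, 0, 0]) cube([32, 32, 347]);
translate([0, 298, 0]) cube([32, 32, 347]);
translate([250, 298, 0]) cube([32, 32, 347]);
translate([32, 0, 145]) cube([218, 32, 27]);
translate([32, 298, 145]) cube([218, 32, 27]);
translate([0, 32, 145]) cube([32, 266, 27]);
translate([250, 32, 145]) cube([32, 266, 27]);


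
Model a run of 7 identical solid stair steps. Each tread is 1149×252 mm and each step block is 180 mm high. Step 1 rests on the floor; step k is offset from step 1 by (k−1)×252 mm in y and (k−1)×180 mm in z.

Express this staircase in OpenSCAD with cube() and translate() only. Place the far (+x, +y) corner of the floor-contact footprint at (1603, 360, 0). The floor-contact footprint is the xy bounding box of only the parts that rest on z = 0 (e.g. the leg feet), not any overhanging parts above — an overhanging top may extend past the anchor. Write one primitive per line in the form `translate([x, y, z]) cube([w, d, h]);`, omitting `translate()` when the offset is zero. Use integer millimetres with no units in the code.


translate([454, 108, 0]) cube([1149, 252, 180]);
translate([454, 360, 180]) cube([1149, 252, 180]);
translate([454, 612, 360]) cube([1149, 252, 180]);
translate([454, 864, 540]) cube([1149, 252, 180]);
translate([454, 1116, 720]) cube([1149, 252, 180]);
translate([454, 1368, 900]) cube([1149, 252, 180]);
translate([454, 1620, 1080]) cube([1149, 252, 180]);


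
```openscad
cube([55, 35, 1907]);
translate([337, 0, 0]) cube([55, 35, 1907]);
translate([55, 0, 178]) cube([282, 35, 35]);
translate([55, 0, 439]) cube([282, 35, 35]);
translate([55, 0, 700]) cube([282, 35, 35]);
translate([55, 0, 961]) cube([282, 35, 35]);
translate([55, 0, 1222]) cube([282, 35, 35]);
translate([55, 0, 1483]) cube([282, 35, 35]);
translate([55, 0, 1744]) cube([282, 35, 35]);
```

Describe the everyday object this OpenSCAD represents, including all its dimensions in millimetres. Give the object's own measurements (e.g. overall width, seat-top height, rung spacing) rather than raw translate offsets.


A straight ladder. Two 55×35 mm vertical rails, 1907 mm tall, stand 392 mm apart (outside-to-outside) with their front faces coplanar on the −y side. 7 rungs, each 35 mm deep and 35 mm tall, span between the inner faces of the rails, front faces flush with the rails. The lowest rung's underside is at z = 178 mm and rungs are spaced 261 mm apart (underside to underside).


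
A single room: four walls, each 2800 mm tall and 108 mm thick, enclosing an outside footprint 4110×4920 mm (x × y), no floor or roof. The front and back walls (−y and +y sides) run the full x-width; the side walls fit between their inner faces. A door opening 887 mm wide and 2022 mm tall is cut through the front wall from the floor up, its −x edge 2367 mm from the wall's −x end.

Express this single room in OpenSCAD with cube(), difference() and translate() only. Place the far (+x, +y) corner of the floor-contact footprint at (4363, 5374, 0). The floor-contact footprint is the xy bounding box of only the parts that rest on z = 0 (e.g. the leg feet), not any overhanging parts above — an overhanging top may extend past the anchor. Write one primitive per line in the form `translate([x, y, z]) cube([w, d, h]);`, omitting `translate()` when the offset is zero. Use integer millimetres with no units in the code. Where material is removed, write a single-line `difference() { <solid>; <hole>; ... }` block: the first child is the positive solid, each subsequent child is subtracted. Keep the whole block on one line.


difference() { translate([253, 454, 0]) cube([4110, 108, 2800]); translate([2620, 454, 0]) cube([887, 108, 2022]); }
translate([253, 5266, 0]) cube([4110, 108, 2800]);
translate([253, 562, 0]) cube([108, 4704, 2800]);
translate([4255, 562, 0]) cube([108, 4704, 2800]);


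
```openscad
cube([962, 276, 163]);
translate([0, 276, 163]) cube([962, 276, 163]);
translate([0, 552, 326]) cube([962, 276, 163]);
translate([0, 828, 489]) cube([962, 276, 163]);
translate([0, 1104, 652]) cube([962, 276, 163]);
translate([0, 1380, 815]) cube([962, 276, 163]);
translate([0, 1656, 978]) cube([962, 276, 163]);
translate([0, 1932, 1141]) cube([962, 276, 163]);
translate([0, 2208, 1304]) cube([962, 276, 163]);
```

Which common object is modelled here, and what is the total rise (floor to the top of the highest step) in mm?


A staircase. The total rise is 1467 mm.

9 identical blocks, each offset up and back from the previous — a staircase. Each step is 163 mm tall and there are 9 of them, so the total rise is 9 × 163 = 1467 mm.


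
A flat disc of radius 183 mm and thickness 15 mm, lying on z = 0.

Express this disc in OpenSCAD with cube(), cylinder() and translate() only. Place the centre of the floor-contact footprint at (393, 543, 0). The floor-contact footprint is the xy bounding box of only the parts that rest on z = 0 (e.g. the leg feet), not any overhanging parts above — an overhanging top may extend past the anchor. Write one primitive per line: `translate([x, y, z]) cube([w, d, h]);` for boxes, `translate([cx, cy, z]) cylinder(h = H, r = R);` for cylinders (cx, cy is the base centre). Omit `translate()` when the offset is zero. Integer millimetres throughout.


translate([393, 543, 0]) cylinder(h = 15, r = 183);


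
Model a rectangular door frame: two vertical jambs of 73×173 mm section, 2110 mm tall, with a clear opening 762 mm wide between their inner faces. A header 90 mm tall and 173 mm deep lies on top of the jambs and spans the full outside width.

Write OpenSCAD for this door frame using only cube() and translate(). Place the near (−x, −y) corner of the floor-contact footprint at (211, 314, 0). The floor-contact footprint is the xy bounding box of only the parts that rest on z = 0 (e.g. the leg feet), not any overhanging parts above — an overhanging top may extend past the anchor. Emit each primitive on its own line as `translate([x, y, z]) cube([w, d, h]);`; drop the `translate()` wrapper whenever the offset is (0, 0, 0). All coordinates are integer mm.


translate([211, 314, 0]) cube([73, 173, 2110]);
translate([1046, 314, 0]) cube([73, 173, 2110]);
translate([211, 314, 2110]) cube([908, 173, 90]);


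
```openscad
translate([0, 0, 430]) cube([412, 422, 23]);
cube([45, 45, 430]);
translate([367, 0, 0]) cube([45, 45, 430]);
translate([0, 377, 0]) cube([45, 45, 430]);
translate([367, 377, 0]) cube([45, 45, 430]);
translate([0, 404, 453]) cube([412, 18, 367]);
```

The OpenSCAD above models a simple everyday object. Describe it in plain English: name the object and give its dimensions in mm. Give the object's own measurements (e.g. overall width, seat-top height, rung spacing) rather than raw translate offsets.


A chair. The seat is a 412×422×23 mm slab with its top at z = 453 mm, on four 45×45 mm corner legs (flush with the seat edges, standing on z = 0). A flat backrest 18 mm thick, 367 mm tall, spans the full seat width and rises from the seat top along its +y edge, rear face flush with the rear of the seat.
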